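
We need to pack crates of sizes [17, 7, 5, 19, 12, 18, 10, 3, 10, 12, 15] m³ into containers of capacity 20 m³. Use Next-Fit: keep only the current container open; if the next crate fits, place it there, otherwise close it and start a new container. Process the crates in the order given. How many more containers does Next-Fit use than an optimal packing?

Next-Fit: [17] [7,5] [19] [12] [18] [10,3] [10] [12] [15] → 9 containers.
Total size 128 m³; any packing needs at least ⌈128/20⌉ = 7 containers.
An optimal packing achieves that bound: [19] [18] [17,3] [15,5] [12,7] [12] [10,10] → 7 containers.
Excess: 9 − 7 = 2.

2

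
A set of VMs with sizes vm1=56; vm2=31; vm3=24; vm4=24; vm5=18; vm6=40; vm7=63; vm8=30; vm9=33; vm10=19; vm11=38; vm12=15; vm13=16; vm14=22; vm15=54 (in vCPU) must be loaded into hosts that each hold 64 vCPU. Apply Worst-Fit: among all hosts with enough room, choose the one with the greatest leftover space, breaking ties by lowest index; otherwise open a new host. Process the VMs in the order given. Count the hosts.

vm1 (56 vCPU) → host 1 (remaining 8 vCPU)
vm2 (31 vCPU) → host 2 (remaining 33 vCPU)
vm3 (24 vCPU) → host 2 (remaining 9 vCPU)
vm4 (24 vCPU) → host 3 (remaining 40 vCPU)
vm5 (18 vCPU) → host 3 (remaining 22 vCPU)
vm6 (40 vCPU) → host 4 (remaining 24 vCPU)
vm7 (63 vCPU) → host 5 (remaining 1 vCPU)
vm8 (30 vCPU) → host 6 (remaining 34 vCPU)
vm9 (33 vCPU) → host 6 (remaining 1 vCPU)
vm10 (19 vCPU) → host 4 (remaining 5 vCPU)
vm11 (38 vCPU) → host 7 (remaining 26 vCPU)
vm12 (15 vCPU) → host 7 (remaining 11 vCPU)
vm13 (16 vCPU) → host 3 (remaining 6 vCPU)
vm14 (22 vCPU) → host 8 (remaining 42 vCPU)
vm15 (54 vCPU) → host 9 (remaining 10 vCPU)

9 hosts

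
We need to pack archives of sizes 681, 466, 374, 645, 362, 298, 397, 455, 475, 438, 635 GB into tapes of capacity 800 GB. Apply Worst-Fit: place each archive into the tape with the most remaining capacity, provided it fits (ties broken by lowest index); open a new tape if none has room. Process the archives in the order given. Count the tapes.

9

Put 681 GB in tape 1; 119 GB remain.
Put 466 GB in tape 2; 334 GB remain.
Put 374 GB in tape 3; 426 GB remain.
Put 645 GB in tape 4; 155 GB remain.
Put 362 GB in tape 3; 64 GB remain.
Put 298 GB in tape 2; 36 GB remain.
Put 397 GB in tape 5; 403 GB remain.
Put 455 GB in tape 6; 345 GB remain.
Put 475 GB in tape 7; 325 GB remain.
Put 438 GB in tape 8; 362 GB remain.
Put 635 GB in tape 9; 165 GB remain.
Final tapes: [681] [466,298] [374,362] [645] [397] [455] [475] [438] [635].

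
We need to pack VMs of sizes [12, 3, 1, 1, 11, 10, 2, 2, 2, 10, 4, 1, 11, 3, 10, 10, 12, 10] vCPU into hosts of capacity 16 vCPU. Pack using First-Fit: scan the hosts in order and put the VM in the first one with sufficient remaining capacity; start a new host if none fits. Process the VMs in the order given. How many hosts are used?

9 hosts

host 1: place 12 vCPU, 4 vCPU left
host 1: place 3 vCPU, 1 vCPU left
host 1: place 1 vCPU, 0 vCPU left
host 2: place 1 vCPU, 15 vCPU left
host 2: place 11 vCPU, 4 vCPU left
host 3: place 10 vCPU, 6 vCPU left
host 2: place 2 vCPU, 2 vCPU left
host 2: place 2 vCPU, 0 vCPU left
host 3: place 2 vCPU, 4 vCPU left
host 4: place 10 vCPU, 6 vCPU left
host 3: place 4 vCPU, 0 vCPU left
host 4: place 1 vCPU, 5 vCPU left
host 5: place 11 vCPU, 5 vCPU left
host 4: place 3 vCPU, 2 vCPU left
host 6: place 10 vCPU, 6 vCPU left
host 7: place 10 vCPU, 6 vCPU left
host 8: place 12 vCPU, 4 vCPU left
host 9: place 10 vCPU, 6 vCPU left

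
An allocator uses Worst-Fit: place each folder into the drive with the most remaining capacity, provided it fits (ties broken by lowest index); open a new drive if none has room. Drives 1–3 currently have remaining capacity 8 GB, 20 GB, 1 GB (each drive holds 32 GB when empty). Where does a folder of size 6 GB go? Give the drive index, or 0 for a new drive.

Drives with room: drive 1 (8 GB), drive 2 (20 GB).
Most room is drive 2 with 20 GB free.

2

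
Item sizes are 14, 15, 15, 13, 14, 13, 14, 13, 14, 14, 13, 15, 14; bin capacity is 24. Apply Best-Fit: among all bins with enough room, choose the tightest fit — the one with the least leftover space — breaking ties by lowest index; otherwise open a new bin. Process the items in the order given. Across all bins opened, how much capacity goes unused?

131

Put 14 in bin 1; 10 remain.
Put 15 in bin 2; 9 remain.
Put 15 in bin 3; 9 remain.
Put 13 in bin 4; 11 remain.
Put 14 in bin 5; 10 remain.
Put 13 in bin 6; 11 remain.
Put 14 in bin 7; 10 remain.
Put 13 in bin 8; 11 remain.
Put 14 in bin 9; 10 remain.
Put 14 in bin 10; 10 remain.
Put 13 in bin 11; 11 remain.
Put 15 in bin 12; 9 remain.
Put 14 in bin 13; 10 remain.
13 bins × 24 = 312; used 181; unused 131.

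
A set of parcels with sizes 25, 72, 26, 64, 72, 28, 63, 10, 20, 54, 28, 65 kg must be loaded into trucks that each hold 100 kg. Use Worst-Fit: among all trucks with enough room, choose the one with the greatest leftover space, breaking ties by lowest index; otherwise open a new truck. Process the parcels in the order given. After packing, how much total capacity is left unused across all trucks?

Put 25 kg in truck 1; 75 kg remain.
Put 72 kg in truck 1; 3 kg remain.
Put 26 kg in truck 2; 74 kg remain.
Put 64 kg in truck 2; 10 kg remain.
Put 72 kg in truck 3; 28 kg remain.
Put 28 kg in truck 3; 0 kg remain.
Put 63 kg in truck 4; 37 kg remain.
Put 10 kg in truck 4; 27 kg remain.
Put 20 kg in truck 4; 7 kg remain.
Put 54 kg in truck 5; 46 kg remain.
Put 28 kg in truck 5; 18 kg remain.
Put 65 kg in truck 6; 35 kg remain.
6 trucks × 100 kg = 600 kg; used 527 kg; unused 73 kg.

73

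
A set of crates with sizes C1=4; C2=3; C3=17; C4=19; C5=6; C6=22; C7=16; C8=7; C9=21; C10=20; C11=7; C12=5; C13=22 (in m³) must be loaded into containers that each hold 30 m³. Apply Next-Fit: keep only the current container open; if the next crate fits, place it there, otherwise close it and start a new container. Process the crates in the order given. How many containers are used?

C1 (4 m³) → container 1 (remaining 26 m³)
C2 (3 m³) → container 1 (remaining 23 m³)
C3 (17 m³) → container 1 (remaining 6 m³)
C4 (19 m³) → container 2 (remaining 11 m³)
C5 (6 m³) → container 2 (remaining 5 m³)
C6 (22 m³) → container 3 (remaining 8 m³)
C7 (16 m³) → container 4 (remaining 14 m³)
C8 (7 m³) → container 4 (remaining 7 m³)
C9 (21 m³) → container 5 (remaining 9 m³)
C10 (20 m³) → container 6 (remaining 10 m³)
C11 (7 m³) → container 6 (remaining 3 m³)
C12 (5 m³) → container 7 (remaining 25 m³)
C13 (22 m³) → container 7 (remaining 3 m³)
Final containers: [4,3,17] [19,6] [22] [16,7] [21] [20,7] [5,22].

7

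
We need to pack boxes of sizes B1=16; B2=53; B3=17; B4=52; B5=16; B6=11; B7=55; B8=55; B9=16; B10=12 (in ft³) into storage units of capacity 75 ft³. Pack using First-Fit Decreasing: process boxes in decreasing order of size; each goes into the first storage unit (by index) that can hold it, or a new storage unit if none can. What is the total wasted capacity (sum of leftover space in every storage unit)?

Sorted descending: 55, 55, 53, 52, 17, 16, 16, 16, 12, 11.
storage unit 1: place 55 ft³, 20 ft³ left
storage unit 2: place 55 ft³, 20 ft³ left
storage unit 3: place 53 ft³, 22 ft³ left
storage unit 4: place 52 ft³, 23 ft³ left
storage unit 1: place 17 ft³, 3 ft³ left
storage unit 2: place 16 ft³, 4 ft³ left
storage unit 3: place 16 ft³, 6 ft³ left
storage unit 4: place 16 ft³, 7 ft³ left
storage unit 5: place 12 ft³, 63 ft³ left
storage unit 5: place 11 ft³, 52 ft³ left
5 storage units × 75 ft³ = 375 ft³; used 303 ft³; unused 72 ft³.

72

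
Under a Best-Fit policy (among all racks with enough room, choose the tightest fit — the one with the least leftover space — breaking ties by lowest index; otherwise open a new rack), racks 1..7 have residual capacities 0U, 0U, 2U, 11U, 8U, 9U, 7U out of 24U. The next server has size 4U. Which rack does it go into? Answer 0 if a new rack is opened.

7

Racks with room: rack 4 (11U), rack 5 (8U), rack 6 (9U), rack 7 (7U).
Tightest fit is rack 7 with 7U free.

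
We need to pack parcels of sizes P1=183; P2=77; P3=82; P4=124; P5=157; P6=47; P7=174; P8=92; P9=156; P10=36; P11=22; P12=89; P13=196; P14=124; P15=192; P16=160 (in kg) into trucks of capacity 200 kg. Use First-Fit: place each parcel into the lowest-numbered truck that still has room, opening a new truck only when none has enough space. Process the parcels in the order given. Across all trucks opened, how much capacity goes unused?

289

Put P1 (183 kg) in truck 1; 17 kg remain.
Put P2 (77 kg) in truck 2; 123 kg remain.
Put P3 (82 kg) in truck 2; 41 kg remain.
Put P4 (124 kg) in truck 3; 76 kg remain.
Put P5 (157 kg) in truck 4; 43 kg remain.
Put P6 (47 kg) in truck 3; 29 kg remain.
Put P7 (174 kg) in truck 5; 26 kg remain.
Put P8 (92 kg) in truck 6; 108 kg remain.
Put P9 (156 kg) in truck 7; 44 kg remain.
Put P10 (36 kg) in truck 2; 5 kg remain.
Put P11 (22 kg) in truck 3; 7 kg remain.
Put P12 (89 kg) in truck 6; 19 kg remain.
Put P13 (196 kg) in truck 8; 4 kg remain.
Put P14 (124 kg) in truck 9; 76 kg remain.
Put P15 (192 kg) in truck 10; 8 kg remain.
Put P16 (160 kg) in truck 11; 40 kg remain.
11 trucks × 200 kg = 2200 kg; used 1911 kg; unused 289 kg.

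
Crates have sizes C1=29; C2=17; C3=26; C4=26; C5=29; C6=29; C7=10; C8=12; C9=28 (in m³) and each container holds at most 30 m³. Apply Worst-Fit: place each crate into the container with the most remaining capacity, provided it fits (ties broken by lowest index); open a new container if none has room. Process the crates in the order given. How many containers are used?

Put C1 (29 m³) in container 1; 1 m³ remain.
Put C2 (17 m³) in container 2; 13 m³ remain.
Put C3 (26 m³) in container 3; 4 m³ remain.
Put C4 (26 m³) in container 4; 4 m³ remain.
Put C5 (29 m³) in container 5; 1 m³ remain.
Put C6 (29 m³) in container 6; 1 m³ remain.
Put C7 (10 m³) in container 2; 3 m³ remain.
Put C8 (12 m³) in container 7; 18 m³ remain.
Put C9 (28 m³) in container 8; 2 m³ remain.
Final containers: [29] [17,10] [26] [26] [29] [29] [12] [28].

8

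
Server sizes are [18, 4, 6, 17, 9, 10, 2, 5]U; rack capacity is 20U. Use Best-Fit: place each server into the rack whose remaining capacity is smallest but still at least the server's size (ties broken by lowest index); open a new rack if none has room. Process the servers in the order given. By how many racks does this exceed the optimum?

Best-Fit: [18,2] [4,6,9] [17] [10,5] → 4 racks.
Total size 71U; any packing needs at least ⌈71/20⌉ = 4 racks.
So 4 is already optimal.

0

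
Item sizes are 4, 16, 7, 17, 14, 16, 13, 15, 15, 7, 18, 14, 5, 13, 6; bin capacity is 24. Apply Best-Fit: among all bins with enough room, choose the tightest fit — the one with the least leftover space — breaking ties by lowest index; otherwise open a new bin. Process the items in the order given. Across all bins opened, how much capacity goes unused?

60

4 → bin 1 (remaining 20)
16 → bin 1 (remaining 4)
7 → bin 2 (remaining 17)
17 → bin 2 (remaining 0)
14 → bin 3 (remaining 10)
16 → bin 4 (remaining 8)
13 → bin 5 (remaining 11)
15 → bin 6 (remaining 9)
15 → bin 7 (remaining 9)
7 → bin 4 (remaining 1)
18 → bin 8 (remaining 6)
14 → bin 9 (remaining 10)
5 → bin 8 (remaining 1)
13 → bin 10 (remaining 11)
6 → bin 6 (remaining 3)
10 bins × 24 = 240; used 180; unused 60.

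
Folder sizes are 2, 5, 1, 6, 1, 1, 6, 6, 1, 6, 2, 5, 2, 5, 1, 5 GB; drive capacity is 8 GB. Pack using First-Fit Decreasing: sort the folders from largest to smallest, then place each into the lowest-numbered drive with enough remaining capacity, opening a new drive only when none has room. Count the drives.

Sorted descending: 6, 6, 6, 6, 5, 5, 5, 5, 2, 2, 2, 1, 1, 1, 1, 1.
Put 6 GB in drive 1; 2 GB remain.
Put 6 GB in drive 2; 2 GB remain.
Put 6 GB in drive 3; 2 GB remain.
Put 6 GB in drive 4; 2 GB remain.
Put 5 GB in drive 5; 3 GB remain.
Put 5 GB in drive 6; 3 GB remain.
Put 5 GB in drive 7; 3 GB remain.
Put 5 GB in drive 8; 3 GB remain.
Put 2 GB in drive 1; 0 GB remain.
Put 2 GB in drive 2; 0 GB remain.
Put 2 GB in drive 3; 0 GB remain.
Put 1 GB in drive 4; 1 GB remain.
Put 1 GB in drive 4; 0 GB remain.
Put 1 GB in drive 5; 2 GB remain.
Put 1 GB in drive 5; 1 GB remain.
Put 1 GB in drive 5; 0 GB remain.

8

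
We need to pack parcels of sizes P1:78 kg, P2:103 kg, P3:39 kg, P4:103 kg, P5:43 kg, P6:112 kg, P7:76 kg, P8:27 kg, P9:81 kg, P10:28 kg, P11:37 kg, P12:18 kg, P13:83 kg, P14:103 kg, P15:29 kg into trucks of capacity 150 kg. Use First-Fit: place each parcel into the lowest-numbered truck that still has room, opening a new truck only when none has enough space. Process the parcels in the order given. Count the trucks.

8

truck 1: place P1 (78 kg), 72 kg left
truck 2: place P2 (103 kg), 47 kg left
truck 1: place P3 (39 kg), 33 kg left
truck 3: place P4 (103 kg), 47 kg left
truck 2: place P5 (43 kg), 4 kg left
truck 4: place P6 (112 kg), 38 kg left
truck 5: place P7 (76 kg), 74 kg left
truck 1: place P8 (27 kg), 6 kg left
truck 6: place P9 (81 kg), 69 kg left
truck 3: place P10 (28 kg), 19 kg left
truck 4: place P11 (37 kg), 1 kg left
truck 3: place P12 (18 kg), 1 kg left
truck 7: place P13 (83 kg), 67 kg left
truck 8: place P14 (103 kg), 47 kg left
truck 5: place P15 (29 kg), 45 kg left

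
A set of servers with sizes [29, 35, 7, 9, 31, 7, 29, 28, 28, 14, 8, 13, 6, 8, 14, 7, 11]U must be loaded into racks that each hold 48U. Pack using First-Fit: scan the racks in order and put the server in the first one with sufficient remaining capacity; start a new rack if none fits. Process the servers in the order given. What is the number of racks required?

rack 1: place 29U, 19U left
rack 2: place 35U, 13U left
rack 1: place 7U, 12U left
rack 1: place 9U, 3U left
rack 3: place 31U, 17U left
rack 2: place 7U, 6U left
rack 4: place 29U, 19U left
rack 5: place 28U, 20U left
rack 6: place 28U, 20U left
rack 3: place 14U, 3U left
rack 4: place 8U, 11U left
rack 5: place 13U, 7U left
rack 2: place 6U, 0U left
rack 4: place 8U, 3U left
rack 6: place 14U, 6U left
rack 5: place 7U, 0U left
rack 7: place 11U, 37U left
Final racks: [29,7,9] [35,7,6] [31,14] [29,8,8] [28,13,7] [28,14] [11].

7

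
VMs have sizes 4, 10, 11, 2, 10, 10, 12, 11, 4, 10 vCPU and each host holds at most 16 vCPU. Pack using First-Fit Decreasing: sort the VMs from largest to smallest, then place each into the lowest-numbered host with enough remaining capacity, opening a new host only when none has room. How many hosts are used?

7

Sorted descending: 12, 11, 11, 10, 10, 10, 10, 4, 4, 2.
Put 12 vCPU in host 1; 4 vCPU remain.
Put 11 vCPU in host 2; 5 vCPU remain.
Put 11 vCPU in host 3; 5 vCPU remain.
Put 10 vCPU in host 4; 6 vCPU remain.
Put 10 vCPU in host 5; 6 vCPU remain.
Put 10 vCPU in host 6; 6 vCPU remain.
Put 10 vCPU in host 7; 6 vCPU remain.
Put 4 vCPU in host 1; 0 vCPU remain.
Put 4 vCPU in host 2; 1 vCPU remain.
Put 2 vCPU in host 3; 3 vCPU remain.
Final hosts: [12,4] [11,4] [11,2] [10] [10] [10] [10].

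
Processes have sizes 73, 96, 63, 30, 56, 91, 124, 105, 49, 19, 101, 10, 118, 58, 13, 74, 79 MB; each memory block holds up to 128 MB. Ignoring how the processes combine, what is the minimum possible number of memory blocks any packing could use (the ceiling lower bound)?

10

Total size = 73 + 96 + 63 + 30 + 56 + 91 + 124 + 105 + 49 + 19 + 101 + 10 + 118 + 58 + 13 + 74 + 79 = 1159 MB.
⌈1159 / 128⌉ = 10.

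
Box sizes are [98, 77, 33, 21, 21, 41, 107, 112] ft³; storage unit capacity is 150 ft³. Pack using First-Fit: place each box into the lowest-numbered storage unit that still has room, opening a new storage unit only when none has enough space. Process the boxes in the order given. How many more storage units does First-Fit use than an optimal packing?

First-Fit: [98,33] [77,21,21] [41,107] [112] → 4 storage units.
Total size 510 ft³; any packing needs at least ⌈510/150⌉ = 4 storage units.
So 4 is already optimal.

0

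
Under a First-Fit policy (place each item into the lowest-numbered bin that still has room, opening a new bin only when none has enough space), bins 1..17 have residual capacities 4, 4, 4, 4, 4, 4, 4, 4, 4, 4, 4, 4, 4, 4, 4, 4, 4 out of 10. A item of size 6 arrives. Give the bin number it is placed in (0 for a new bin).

No bin has ≥ 6 free, so a new bin is opened.

0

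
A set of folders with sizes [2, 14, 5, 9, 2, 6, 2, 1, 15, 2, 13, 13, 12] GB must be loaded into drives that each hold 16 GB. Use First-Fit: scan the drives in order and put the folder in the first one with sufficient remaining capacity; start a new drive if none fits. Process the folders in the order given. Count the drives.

7

2 GB → drive 1 (remaining 14 GB)
14 GB → drive 1 (remaining 0 GB)
5 GB → drive 2 (remaining 11 GB)
9 GB → drive 2 (remaining 2 GB)
2 GB → drive 2 (remaining 0 GB)
6 GB → drive 3 (remaining 10 GB)
2 GB → drive 3 (remaining 8 GB)
1 GB → drive 3 (remaining 7 GB)
15 GB → drive 4 (remaining 1 GB)
2 GB → drive 3 (remaining 5 GB)
13 GB → drive 5 (remaining 3 GB)
13 GB → drive 6 (remaining 3 GB)
12 GB → drive 7 (remaining 4 GB)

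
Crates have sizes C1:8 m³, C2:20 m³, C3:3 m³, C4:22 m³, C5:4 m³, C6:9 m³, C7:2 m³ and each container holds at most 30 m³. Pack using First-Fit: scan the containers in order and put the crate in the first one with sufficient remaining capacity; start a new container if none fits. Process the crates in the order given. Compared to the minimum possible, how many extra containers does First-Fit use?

0

First-Fit: [8,20,2] [3,22,4] [9] → 3 containers.
Total size 68 m³; any packing needs at least ⌈68/30⌉ = 3 containers.
So 3 is already optimal.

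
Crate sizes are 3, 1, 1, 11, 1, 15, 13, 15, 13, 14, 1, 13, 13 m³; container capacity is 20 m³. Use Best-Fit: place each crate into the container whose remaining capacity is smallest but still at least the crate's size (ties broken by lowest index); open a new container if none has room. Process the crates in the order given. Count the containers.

3 m³ → container 1 (remaining 17 m³)
1 m³ → container 1 (remaining 16 m³)
1 m³ → container 1 (remaining 15 m³)
11 m³ → container 1 (remaining 4 m³)
1 m³ → container 1 (remaining 3 m³)
15 m³ → container 2 (remaining 5 m³)
13 m³ → container 3 (remaining 7 m³)
15 m³ → container 4 (remaining 5 m³)
13 m³ → container 5 (remaining 7 m³)
14 m³ → container 6 (remaining 6 m³)
1 m³ → container 1 (remaining 2 m³)
13 m³ → container 7 (remaining 7 m³)
13 m³ → container 8 (remaining 7 m³)
Final containers: [3,1,1,11,1,1] [15] [13] [15] [13] [14] [13] [13].

8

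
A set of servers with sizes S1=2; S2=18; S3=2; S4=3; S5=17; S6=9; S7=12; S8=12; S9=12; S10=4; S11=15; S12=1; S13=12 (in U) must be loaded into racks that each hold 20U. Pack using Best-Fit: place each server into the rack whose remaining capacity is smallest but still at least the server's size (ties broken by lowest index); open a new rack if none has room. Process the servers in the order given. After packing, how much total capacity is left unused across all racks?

41

S1 (2U) → rack 1 (remaining 18U)
S2 (18U) → rack 1 (remaining 0U)
S3 (2U) → rack 2 (remaining 18U)
S4 (3U) → rack 2 (remaining 15U)
S5 (17U) → rack 3 (remaining 3U)
S6 (9U) → rack 2 (remaining 6U)
S7 (12U) → rack 4 (remaining 8U)
S8 (12U) → rack 5 (remaining 8U)
S9 (12U) → rack 6 (remaining 8U)
S10 (4U) → rack 2 (remaining 2U)
S11 (15U) → rack 7 (remaining 5U)
S12 (1U) → rack 2 (remaining 1U)
S13 (12U) → rack 8 (remaining 8U)
8 racks × 20U = 160U; used 119U; unused 41U.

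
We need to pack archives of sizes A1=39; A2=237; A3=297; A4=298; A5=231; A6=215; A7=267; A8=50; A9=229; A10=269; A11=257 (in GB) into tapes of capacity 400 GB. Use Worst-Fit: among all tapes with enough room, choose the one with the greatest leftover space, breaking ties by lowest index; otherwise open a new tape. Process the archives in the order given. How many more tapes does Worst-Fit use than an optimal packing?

Worst-Fit: [39,237] [297] [298] [231] [215,50] [267] [229] [269] [257] → 9 tapes.
9 archives exceed 200 GB (half the capacity), and no two of those can share a tape, so at least 9 tapes are needed.
So 9 is already optimal.

0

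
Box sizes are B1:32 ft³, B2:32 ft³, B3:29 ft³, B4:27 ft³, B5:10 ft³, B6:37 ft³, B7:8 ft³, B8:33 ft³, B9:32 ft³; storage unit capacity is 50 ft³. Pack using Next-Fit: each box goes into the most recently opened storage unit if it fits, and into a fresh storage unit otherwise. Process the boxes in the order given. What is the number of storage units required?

7

storage unit 1: place B1 (32 ft³), 18 ft³ left
storage unit 2: place B2 (32 ft³), 18 ft³ left
storage unit 3: place B3 (29 ft³), 21 ft³ left
storage unit 4: place B4 (27 ft³), 23 ft³ left
storage unit 4: place B5 (10 ft³), 13 ft³ left
storage unit 5: place B6 (37 ft³), 13 ft³ left
storage unit 5: place B7 (8 ft³), 5 ft³ left
storage unit 6: place B8 (33 ft³), 17 ft³ left
storage unit 7: place B9 (32 ft³), 18 ft³ left
Final storage units: [32] [32] [29] [27,10] [37,8] [33] [32].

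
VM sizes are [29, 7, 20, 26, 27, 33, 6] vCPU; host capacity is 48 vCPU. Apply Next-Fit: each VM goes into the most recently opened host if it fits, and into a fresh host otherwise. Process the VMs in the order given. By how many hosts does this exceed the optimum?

0

Next-Fit: [29,7] [20,26] [27] [33,6] → 4 hosts.
Total size 148 vCPU; any packing needs at least ⌈148/48⌉ = 4 hosts.
So 4 is already optimal.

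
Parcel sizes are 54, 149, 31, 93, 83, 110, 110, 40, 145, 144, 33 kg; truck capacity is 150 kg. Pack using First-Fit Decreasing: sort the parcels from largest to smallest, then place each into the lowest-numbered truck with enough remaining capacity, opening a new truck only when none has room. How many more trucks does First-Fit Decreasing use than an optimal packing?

0

First-Fit Decreasing: [149] [145] [144] [110,40] [110,33] [93,54] [83,31] → 7 trucks.
Total size 992 kg; any packing needs at least ⌈992/150⌉ = 7 trucks.
So 7 is already optimal.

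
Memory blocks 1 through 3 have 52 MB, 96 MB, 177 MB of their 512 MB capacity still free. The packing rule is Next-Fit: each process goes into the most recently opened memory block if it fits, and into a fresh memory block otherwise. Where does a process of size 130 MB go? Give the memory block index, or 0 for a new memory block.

Next-Fit only looks at memory block 3, which has 177 MB free.
130 MB fits there.

3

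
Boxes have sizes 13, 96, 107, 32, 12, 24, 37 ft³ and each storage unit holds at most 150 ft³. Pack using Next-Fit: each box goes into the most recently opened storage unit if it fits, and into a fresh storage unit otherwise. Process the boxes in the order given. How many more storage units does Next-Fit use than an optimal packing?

0

Next-Fit: [13,96] [107,32] [12,24,37] → 3 storage units.
Total size 321 ft³; any packing needs at least ⌈321/150⌉ = 3 storage units.
So 3 is already optimal.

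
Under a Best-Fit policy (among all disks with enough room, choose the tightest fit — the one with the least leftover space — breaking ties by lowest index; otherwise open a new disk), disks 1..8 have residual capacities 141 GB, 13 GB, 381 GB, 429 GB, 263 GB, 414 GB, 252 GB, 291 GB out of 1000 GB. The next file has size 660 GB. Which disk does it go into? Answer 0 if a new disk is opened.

No disk has ≥ 660 GB free, so a new disk is opened.

0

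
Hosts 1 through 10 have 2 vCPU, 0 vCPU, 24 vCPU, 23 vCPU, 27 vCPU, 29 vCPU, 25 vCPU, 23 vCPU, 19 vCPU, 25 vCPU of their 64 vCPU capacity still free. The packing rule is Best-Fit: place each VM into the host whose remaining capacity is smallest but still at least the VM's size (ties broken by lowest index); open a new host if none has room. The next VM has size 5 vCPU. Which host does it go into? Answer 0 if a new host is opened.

9

Hosts with room: host 3 (24 vCPU), host 4 (23 vCPU), host 5 (27 vCPU), host 6 (29 vCPU), host 7 (25 vCPU), host 8 (23 vCPU), host 9 (19 vCPU), host 10 (25 vCPU).
Tightest fit is host 9 with 19 vCPU free.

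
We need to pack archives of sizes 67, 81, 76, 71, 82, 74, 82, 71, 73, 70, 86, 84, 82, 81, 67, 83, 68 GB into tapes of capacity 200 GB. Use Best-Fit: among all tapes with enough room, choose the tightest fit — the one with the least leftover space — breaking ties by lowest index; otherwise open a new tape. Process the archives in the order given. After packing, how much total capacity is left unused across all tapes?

502

tape 1: place 67 GB, 133 GB left
tape 1: place 81 GB, 52 GB left
tape 2: place 76 GB, 124 GB left
tape 2: place 71 GB, 53 GB left
tape 3: place 82 GB, 118 GB left
tape 3: place 74 GB, 44 GB left
tape 4: place 82 GB, 118 GB left
tape 4: place 71 GB, 47 GB left
tape 5: place 73 GB, 127 GB left
tape 5: place 70 GB, 57 GB left
tape 6: place 86 GB, 114 GB left
tape 6: place 84 GB, 30 GB left
tape 7: place 82 GB, 118 GB left
tape 7: place 81 GB, 37 GB left
tape 8: place 67 GB, 133 GB left
tape 8: place 83 GB, 50 GB left
tape 9: place 68 GB, 132 GB left
9 tapes × 200 GB = 1800 GB; used 1298 GB; unused 502 GB.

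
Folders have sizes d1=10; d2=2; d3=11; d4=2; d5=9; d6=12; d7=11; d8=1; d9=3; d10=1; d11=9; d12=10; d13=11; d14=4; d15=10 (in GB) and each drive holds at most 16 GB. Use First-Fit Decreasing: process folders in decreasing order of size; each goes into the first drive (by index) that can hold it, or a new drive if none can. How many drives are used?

Sorted descending: 12, 11, 11, 11, 10, 10, 10, 9, 9, 4, 3, 2, 2, 1, 1.
drive 1: place 12 GB, 4 GB left
drive 2: place 11 GB, 5 GB left
drive 3: place 11 GB, 5 GB left
drive 4: place 11 GB, 5 GB left
drive 5: place 10 GB, 6 GB left
drive 6: place 10 GB, 6 GB left
drive 7: place 10 GB, 6 GB left
drive 8: place 9 GB, 7 GB left
drive 9: place 9 GB, 7 GB left
drive 1: place 4 GB, 0 GB left
drive 2: place 3 GB, 2 GB left
drive 2: place 2 GB, 0 GB left
drive 3: place 2 GB, 3 GB left
drive 3: place 1 GB, 2 GB left
drive 3: place 1 GB, 1 GB left

9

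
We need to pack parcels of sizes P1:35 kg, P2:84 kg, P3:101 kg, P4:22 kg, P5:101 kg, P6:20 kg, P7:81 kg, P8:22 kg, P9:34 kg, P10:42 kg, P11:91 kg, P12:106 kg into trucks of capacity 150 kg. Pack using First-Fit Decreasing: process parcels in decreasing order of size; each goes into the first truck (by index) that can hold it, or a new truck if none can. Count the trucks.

6

Sorted descending: 106, 101, 101, 91, 84, 81, 42, 35, 34, 22, 22, 20.
106 kg → truck 1 (remaining 44 kg)
101 kg → truck 2 (remaining 49 kg)
101 kg → truck 3 (remaining 49 kg)
91 kg → truck 4 (remaining 59 kg)
84 kg → truck 5 (remaining 66 kg)
81 kg → truck 6 (remaining 69 kg)
42 kg → truck 1 (remaining 2 kg)
35 kg → truck 2 (remaining 14 kg)
34 kg → truck 3 (remaining 15 kg)
22 kg → truck 4 (remaining 37 kg)
22 kg → truck 4 (remaining 15 kg)
20 kg → truck 5 (remaining 46 kg)
Final trucks: [106,42] [101,35] [101,34] [91,22,22] [84,20] [81].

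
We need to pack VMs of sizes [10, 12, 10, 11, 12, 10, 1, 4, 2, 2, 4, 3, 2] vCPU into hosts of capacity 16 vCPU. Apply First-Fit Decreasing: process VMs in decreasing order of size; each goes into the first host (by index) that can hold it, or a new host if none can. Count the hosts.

Sorted descending: 12, 12, 11, 10, 10, 10, 4, 4, 3, 2, 2, 2, 1.
Put 12 vCPU in host 1; 4 vCPU remain.
Put 12 vCPU in host 2; 4 vCPU remain.
Put 11 vCPU in host 3; 5 vCPU remain.
Put 10 vCPU in host 4; 6 vCPU remain.
Put 10 vCPU in host 5; 6 vCPU remain.
Put 10 vCPU in host 6; 6 vCPU remain.
Put 4 vCPU in host 1; 0 vCPU remain.
Put 4 vCPU in host 2; 0 vCPU remain.
Put 3 vCPU in host 3; 2 vCPU remain.
Put 2 vCPU in host 3; 0 vCPU remain.
Put 2 vCPU in host 4; 4 vCPU remain.
Put 2 vCPU in host 4; 2 vCPU remain.
Put 1 vCPU in host 4; 1 vCPU remain.

6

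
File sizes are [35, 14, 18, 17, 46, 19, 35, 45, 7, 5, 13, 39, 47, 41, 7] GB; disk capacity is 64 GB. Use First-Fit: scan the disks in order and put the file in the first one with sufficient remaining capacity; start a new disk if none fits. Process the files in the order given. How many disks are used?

Put 35 GB in disk 1; 29 GB remain.
Put 14 GB in disk 1; 15 GB remain.
Put 18 GB in disk 2; 46 GB remain.
Put 17 GB in disk 2; 29 GB remain.
Put 46 GB in disk 3; 18 GB remain.
Put 19 GB in disk 2; 10 GB remain.
Put 35 GB in disk 4; 29 GB remain.
Put 45 GB in disk 5; 19 GB remain.
Put 7 GB in disk 1; 8 GB remain.
Put 5 GB in disk 1; 3 GB remain.
Put 13 GB in disk 3; 5 GB remain.
Put 39 GB in disk 6; 25 GB remain.
Put 47 GB in disk 7; 17 GB remain.
Put 41 GB in disk 8; 23 GB remain.
Put 7 GB in disk 2; 3 GB remain.

8 disks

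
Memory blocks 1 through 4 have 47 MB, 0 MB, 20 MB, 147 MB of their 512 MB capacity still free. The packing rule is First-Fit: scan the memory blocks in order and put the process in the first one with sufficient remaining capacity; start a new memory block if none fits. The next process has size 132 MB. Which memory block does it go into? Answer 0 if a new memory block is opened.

Memory blocks with room: memory block 4 (147 MB).
The first with room is memory block 4.

4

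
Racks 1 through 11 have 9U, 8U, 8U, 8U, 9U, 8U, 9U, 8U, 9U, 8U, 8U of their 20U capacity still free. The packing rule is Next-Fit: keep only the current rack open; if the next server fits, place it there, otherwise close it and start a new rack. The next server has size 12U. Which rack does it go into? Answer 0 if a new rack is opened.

0

Next-Fit only looks at rack 11, which has 8U free.
12U does not fit, so a new rack is opened.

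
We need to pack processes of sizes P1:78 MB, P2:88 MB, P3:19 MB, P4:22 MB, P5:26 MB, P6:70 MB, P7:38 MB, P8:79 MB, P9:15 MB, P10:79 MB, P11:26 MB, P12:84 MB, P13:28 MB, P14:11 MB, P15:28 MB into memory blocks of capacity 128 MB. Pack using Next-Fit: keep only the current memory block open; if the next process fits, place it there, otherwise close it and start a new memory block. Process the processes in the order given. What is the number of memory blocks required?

7

memory block 1: place P1 (78 MB), 50 MB left
memory block 2: place P2 (88 MB), 40 MB left
memory block 2: place P3 (19 MB), 21 MB left
memory block 3: place P4 (22 MB), 106 MB left
memory block 3: place P5 (26 MB), 80 MB left
memory block 3: place P6 (70 MB), 10 MB left
memory block 4: place P7 (38 MB), 90 MB left
memory block 4: place P8 (79 MB), 11 MB left
memory block 5: place P9 (15 MB), 113 MB left
memory block 5: place P10 (79 MB), 34 MB left
memory block 5: place P11 (26 MB), 8 MB left
memory block 6: place P12 (84 MB), 44 MB left
memory block 6: place P13 (28 MB), 16 MB left
memory block 6: place P14 (11 MB), 5 MB left
memory block 7: place P15 (28 MB), 100 MB left
Final memory blocks: [78] [88,19] [22,26,70] [38,79] [15,79,26] [84,28,11] [28].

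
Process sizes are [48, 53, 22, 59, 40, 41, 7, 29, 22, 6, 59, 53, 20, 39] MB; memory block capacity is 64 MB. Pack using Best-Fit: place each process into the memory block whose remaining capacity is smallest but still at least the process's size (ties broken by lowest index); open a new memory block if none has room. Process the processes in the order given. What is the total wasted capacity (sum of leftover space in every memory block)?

48 MB → memory block 1 (remaining 16 MB)
53 MB → memory block 2 (remaining 11 MB)
22 MB → memory block 3 (remaining 42 MB)
59 MB → memory block 4 (remaining 5 MB)
40 MB → memory block 3 (remaining 2 MB)
41 MB → memory block 5 (remaining 23 MB)
7 MB → memory block 2 (remaining 4 MB)
29 MB → memory block 6 (remaining 35 MB)
22 MB → memory block 5 (remaining 1 MB)
6 MB → memory block 1 (remaining 10 MB)
59 MB → memory block 7 (remaining 5 MB)
53 MB → memory block 8 (remaining 11 MB)
20 MB → memory block 6 (remaining 15 MB)
39 MB → memory block 9 (remaining 25 MB)
9 memory blocks × 64 MB = 576 MB; used 498 MB; unused 78 MB.

78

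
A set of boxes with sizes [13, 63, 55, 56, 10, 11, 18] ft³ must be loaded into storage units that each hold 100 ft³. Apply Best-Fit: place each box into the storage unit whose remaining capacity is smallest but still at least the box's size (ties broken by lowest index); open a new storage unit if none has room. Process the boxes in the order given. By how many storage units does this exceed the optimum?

Best-Fit: [13,63,10,11] [55] [56,18] → 3 storage units.
Total size 226 ft³; any packing needs at least ⌈226/100⌉ = 3 storage units.
So 3 is already optimal.

0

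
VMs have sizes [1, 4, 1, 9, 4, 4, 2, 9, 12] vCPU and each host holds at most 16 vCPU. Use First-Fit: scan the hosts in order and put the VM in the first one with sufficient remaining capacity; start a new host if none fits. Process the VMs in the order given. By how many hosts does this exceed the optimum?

First-Fit: [1,4,1,9] [4,4,2] [9] [12] → 4 hosts.
Total size 46 vCPU; any packing needs at least ⌈46/16⌉ = 3 hosts.
An optimal packing achieves that bound: [12,4] [9,4,2,1] [9,4,1] → 3 hosts.
Excess: 4 − 3 = 1.

1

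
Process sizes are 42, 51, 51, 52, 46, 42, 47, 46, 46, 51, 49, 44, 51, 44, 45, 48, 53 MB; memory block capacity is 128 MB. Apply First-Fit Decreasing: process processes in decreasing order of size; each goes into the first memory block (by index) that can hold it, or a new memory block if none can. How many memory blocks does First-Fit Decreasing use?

8

Sorted descending: 53, 52, 51, 51, 51, 51, 49, 48, 47, 46, 46, 46, 45, 44, 44, 42, 42.
memory block 1: place 53 MB, 75 MB left
memory block 1: place 52 MB, 23 MB left
memory block 2: place 51 MB, 77 MB left
memory block 2: place 51 MB, 26 MB left
memory block 3: place 51 MB, 77 MB left
memory block 3: place 51 MB, 26 MB left
memory block 4: place 49 MB, 79 MB left
memory block 4: place 48 MB, 31 MB left
memory block 5: place 47 MB, 81 MB left
memory block 5: place 46 MB, 35 MB left
memory block 6: place 46 MB, 82 MB left
memory block 6: place 46 MB, 36 MB left
memory block 7: place 45 MB, 83 MB left
memory block 7: place 44 MB, 39 MB left
memory block 8: place 44 MB, 84 MB left
memory block 8: place 42 MB, 42 MB left
memory block 8: place 42 MB, 0 MB left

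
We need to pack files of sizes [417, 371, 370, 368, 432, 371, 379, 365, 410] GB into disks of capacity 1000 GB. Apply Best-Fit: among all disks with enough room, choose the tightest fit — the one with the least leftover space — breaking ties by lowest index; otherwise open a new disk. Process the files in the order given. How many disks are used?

5

disk 1: place 417 GB, 583 GB left
disk 1: place 371 GB, 212 GB left
disk 2: place 370 GB, 630 GB left
disk 2: place 368 GB, 262 GB left
disk 3: place 432 GB, 568 GB left
disk 3: place 371 GB, 197 GB left
disk 4: place 379 GB, 621 GB left
disk 4: place 365 GB, 256 GB left
disk 5: place 410 GB, 590 GB left
Final disks: [417,371] [370,368] [432,371] [379,365] [410].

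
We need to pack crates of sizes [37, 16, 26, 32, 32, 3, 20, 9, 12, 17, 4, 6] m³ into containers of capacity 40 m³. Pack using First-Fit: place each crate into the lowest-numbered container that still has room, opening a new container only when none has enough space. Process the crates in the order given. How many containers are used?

6

Put 37 m³ in container 1; 3 m³ remain.
Put 16 m³ in container 2; 24 m³ remain.
Put 26 m³ in container 3; 14 m³ remain.
Put 32 m³ in container 4; 8 m³ remain.
Put 32 m³ in container 5; 8 m³ remain.
Put 3 m³ in container 1; 0 m³ remain.
Put 20 m³ in container 2; 4 m³ remain.
Put 9 m³ in container 3; 5 m³ remain.
Put 12 m³ in container 6; 28 m³ remain.
Put 17 m³ in container 6; 11 m³ remain.
Put 4 m³ in container 2; 0 m³ remain.
Put 6 m³ in container 4; 2 m³ remain.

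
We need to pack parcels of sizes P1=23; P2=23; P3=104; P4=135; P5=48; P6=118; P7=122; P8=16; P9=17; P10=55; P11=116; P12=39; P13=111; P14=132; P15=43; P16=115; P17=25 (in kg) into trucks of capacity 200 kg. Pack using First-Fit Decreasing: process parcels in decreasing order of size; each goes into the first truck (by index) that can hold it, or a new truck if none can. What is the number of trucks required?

Sorted descending: 135, 132, 122, 118, 116, 115, 111, 104, 55, 48, 43, 39, 25, 23, 23, 17, 16.
truck 1: place 135 kg, 65 kg left
truck 2: place 132 kg, 68 kg left
truck 3: place 122 kg, 78 kg left
truck 4: place 118 kg, 82 kg left
truck 5: place 116 kg, 84 kg left
truck 6: place 115 kg, 85 kg left
truck 7: place 111 kg, 89 kg left
truck 8: place 104 kg, 96 kg left
truck 1: place 55 kg, 10 kg left
truck 2: place 48 kg, 20 kg left
truck 3: place 43 kg, 35 kg left
truck 4: place 39 kg, 43 kg left
truck 3: place 25 kg, 10 kg left
truck 4: place 23 kg, 20 kg left
truck 5: place 23 kg, 61 kg left
truck 2: place 17 kg, 3 kg left
truck 4: place 16 kg, 4 kg left

8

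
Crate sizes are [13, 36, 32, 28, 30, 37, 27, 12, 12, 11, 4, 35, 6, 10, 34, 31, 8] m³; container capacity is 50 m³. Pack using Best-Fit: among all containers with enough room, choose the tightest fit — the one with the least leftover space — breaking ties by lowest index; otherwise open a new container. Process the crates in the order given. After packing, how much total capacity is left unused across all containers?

13 m³ → container 1 (remaining 37 m³)
36 m³ → container 1 (remaining 1 m³)
32 m³ → container 2 (remaining 18 m³)
28 m³ → container 3 (remaining 22 m³)
30 m³ → container 4 (remaining 20 m³)
37 m³ → container 5 (remaining 13 m³)
27 m³ → container 6 (remaining 23 m³)
12 m³ → container 5 (remaining 1 m³)
12 m³ → container 2 (remaining 6 m³)
11 m³ → container 4 (remaining 9 m³)
4 m³ → container 2 (remaining 2 m³)
35 m³ → container 7 (remaining 15 m³)
6 m³ → container 4 (remaining 3 m³)
10 m³ → container 7 (remaining 5 m³)
34 m³ → container 8 (remaining 16 m³)
31 m³ → container 9 (remaining 19 m³)
8 m³ → container 8 (remaining 8 m³)
9 containers × 50 m³ = 450 m³; used 366 m³; unused 84 m³.

84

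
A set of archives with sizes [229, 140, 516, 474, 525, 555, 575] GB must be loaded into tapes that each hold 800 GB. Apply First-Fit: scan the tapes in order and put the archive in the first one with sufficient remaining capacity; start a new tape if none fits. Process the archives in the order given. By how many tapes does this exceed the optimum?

First-Fit: [229,140] [516] [474] [525] [555] [575] → 6 tapes.
5 archives exceed 400 GB (half the capacity), and no two of those can share a tape, so at least 5 tapes are needed.
An optimal packing achieves that bound: [575,140] [555,229] [525] [516] [474] → 5 tapes.
Excess: 6 − 5 = 1.

1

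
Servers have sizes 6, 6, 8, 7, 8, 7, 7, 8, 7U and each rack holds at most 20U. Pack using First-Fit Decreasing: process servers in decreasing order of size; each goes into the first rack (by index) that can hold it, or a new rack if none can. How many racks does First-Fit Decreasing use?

4 racks

Sorted descending: 8, 8, 8, 7, 7, 7, 7, 6, 6.
rack 1: place 8U, 12U left
rack 1: place 8U, 4U left
rack 2: place 8U, 12U left
rack 2: place 7U, 5U left
rack 3: place 7U, 13U left
rack 3: place 7U, 6U left
rack 4: place 7U, 13U left
rack 3: place 6U, 0U left
rack 4: place 6U, 7U left
Final racks: [8,8] [8,7] [7,7,6] [7,6].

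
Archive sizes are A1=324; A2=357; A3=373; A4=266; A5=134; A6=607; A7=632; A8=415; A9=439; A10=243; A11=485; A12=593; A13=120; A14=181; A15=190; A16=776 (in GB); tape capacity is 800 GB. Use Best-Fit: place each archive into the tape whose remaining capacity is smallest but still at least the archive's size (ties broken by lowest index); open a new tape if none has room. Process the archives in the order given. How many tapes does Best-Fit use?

9

tape 1: place A1 (324 GB), 476 GB left
tape 1: place A2 (357 GB), 119 GB left
tape 2: place A3 (373 GB), 427 GB left
tape 2: place A4 (266 GB), 161 GB left
tape 2: place A5 (134 GB), 27 GB left
tape 3: place A6 (607 GB), 193 GB left
tape 4: place A7 (632 GB), 168 GB left
tape 5: place A8 (415 GB), 385 GB left
tape 6: place A9 (439 GB), 361 GB left
tape 6: place A10 (243 GB), 118 GB left
tape 7: place A11 (485 GB), 315 GB left
tape 8: place A12 (593 GB), 207 GB left
tape 4: place A13 (120 GB), 48 GB left
tape 3: place A14 (181 GB), 12 GB left
tape 8: place A15 (190 GB), 17 GB left
tape 9: place A16 (776 GB), 24 GB left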